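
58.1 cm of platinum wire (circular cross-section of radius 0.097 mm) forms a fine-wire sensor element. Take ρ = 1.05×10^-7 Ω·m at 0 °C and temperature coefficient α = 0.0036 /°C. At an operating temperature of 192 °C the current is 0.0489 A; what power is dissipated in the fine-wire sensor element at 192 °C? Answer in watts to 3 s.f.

A = πr² = π(9.7000e-05 m)² = 2.956e-08 m²
R₍0₎ = ρL/A = (1.05×10^-7)(0.581)/(2.956e-08) = 2.064 Ω
R₍192₎ = R₍0₎(1 + αΔT) = 2.064 × (1 + 0.0036×192) = 3.49 Ω
P = I²R = (0.0489)² × 3.49 = 0.00835 W

0.00835 W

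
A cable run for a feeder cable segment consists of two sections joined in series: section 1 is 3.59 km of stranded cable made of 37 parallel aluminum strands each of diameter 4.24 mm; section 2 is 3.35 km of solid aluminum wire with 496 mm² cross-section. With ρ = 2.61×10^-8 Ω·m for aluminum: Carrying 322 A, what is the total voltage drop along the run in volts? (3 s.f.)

Section 1: A_strand = π(2.1200e-03)² = 1.412e-05 m²; R₁ = ρL/(N·A_s) = (2.61×10^-8)(3590)/(37×1.412e-05) = 0.1794 Ω
Section 2: A = 496 mm² = 4.960e-04 m²
R₂ = (2.61×10^-8)(3350)/(4.960e-04) = 0.1763 Ω
R = R₁ + R₂ = 0.3556 Ω
V = IR = 322 × 0.3556 = 115 V

115 V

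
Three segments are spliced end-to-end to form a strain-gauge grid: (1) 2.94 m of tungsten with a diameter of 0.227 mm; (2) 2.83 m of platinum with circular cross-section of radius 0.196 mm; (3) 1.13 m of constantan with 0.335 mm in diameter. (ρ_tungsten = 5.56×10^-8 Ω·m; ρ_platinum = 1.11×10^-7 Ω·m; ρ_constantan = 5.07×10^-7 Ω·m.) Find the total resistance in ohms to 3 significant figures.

13.1 Ω

Seg 1: A = π(d/2)² = π(1.1350e-04 m)² = 4.047e-08 m²
R_1 = (5.56×10^-8)(2.94)/(4.047e-08) = 4.039 Ω
Seg 2: A = πr² = π(1.9600e-04 m)² = 1.207e-07 m²
R_2 = (1.11×10^-7)(2.83)/(1.207e-07) = 2.603 Ω
Seg 3: A = π(d/2)² = π(1.6750e-04 m)² = 8.814e-08 m²
R_3 = (5.07×10^-7)(1.13)/(8.814e-08) = 6.5 Ω
R_total = R_1 + R_2 + R_3 = 13.1 Ω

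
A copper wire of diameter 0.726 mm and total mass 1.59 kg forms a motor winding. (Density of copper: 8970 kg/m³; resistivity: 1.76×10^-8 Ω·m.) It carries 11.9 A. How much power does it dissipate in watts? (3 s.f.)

2580 W

A = π(d/2)² = π(3.6300e-04 m)² = 4.1396e-07 m²
L = m/(density·A) = 1.59/(8970×4.1396e-07) = 428.2 m
R = ρL/A = (1.76×10^-8)(428.2)/(4.1396e-07) = 18.21 Ω
P = I²R = (11.9)² × 18.21 = 2580 W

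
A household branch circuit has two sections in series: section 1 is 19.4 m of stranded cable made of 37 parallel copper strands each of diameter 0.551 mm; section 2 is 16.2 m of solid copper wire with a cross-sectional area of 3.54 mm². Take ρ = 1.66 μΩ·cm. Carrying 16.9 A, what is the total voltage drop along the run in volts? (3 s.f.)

ρ = 1.66 μΩ·cm = 1.66×10^-8 Ω·m
Section 1: A_strand = π(2.7550e-04)² = 2.384e-07 m²; R₁ = ρL/(N·A_s) = (1.66×10^-8)(19.4)/(37×2.384e-07) = 0.0365 Ω
Section 2: A = 3.54 mm² = 3.540e-06 m²
R₂ = (1.66×10^-8)(16.2)/(3.540e-06) = 0.07597 Ω
R = R₁ + R₂ = 0.1125 Ω
V = IR = 16.9 × 0.1125 = 1.90 V

1.90 V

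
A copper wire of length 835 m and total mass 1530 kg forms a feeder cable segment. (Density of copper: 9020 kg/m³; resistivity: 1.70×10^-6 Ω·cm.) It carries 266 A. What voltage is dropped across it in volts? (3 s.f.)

ρ = 1.70×10^-6 Ω·cm = 1.70×10^-8 Ω·m
A = m/(density·L) = 1530/(9020×835) = 2.0314e-04 m²
R = ρL/A = (1.70×10^-8)(835)/(2.0314e-04) = 0.06988 Ω
V = IR = 266 × 0.06988 = 18.6 V

18.6 V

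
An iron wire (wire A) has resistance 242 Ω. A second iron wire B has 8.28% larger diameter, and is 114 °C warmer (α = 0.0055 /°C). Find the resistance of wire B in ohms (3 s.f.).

R ∝ ρL/d² with ρ ∝ (1+αΔT), so R_B/R_A = (1 + 8.28/100)⁻² × (1 + 0.0055×114)
= 0.8529 × 1.627 = 1.388
R_B = 1.388 × 242 = 336 Ω

336 Ω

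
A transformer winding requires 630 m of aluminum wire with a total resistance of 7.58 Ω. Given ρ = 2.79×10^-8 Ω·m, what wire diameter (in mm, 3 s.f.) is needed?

1.72 mm

A = ρL/R = (2.79×10^-8)(630)/(7.58) = 2.319e-06 m²
d = 2√(A/π) = 1.718e-03 m = 1.72 mm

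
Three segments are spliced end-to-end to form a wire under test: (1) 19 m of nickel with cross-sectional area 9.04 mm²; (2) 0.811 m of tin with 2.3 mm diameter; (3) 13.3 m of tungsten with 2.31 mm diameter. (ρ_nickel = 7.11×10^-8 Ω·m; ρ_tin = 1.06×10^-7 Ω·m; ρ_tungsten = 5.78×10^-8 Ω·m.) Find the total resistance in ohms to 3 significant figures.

Seg 1: A = 9.04 mm² = 9.040e-06 m²
R_1 = (7.11×10^-8)(19)/(9.040e-06) = 0.1494 Ω
Seg 2: A = π(d/2)² = π(1.1500e-03 m)² = 4.155e-06 m²
R_2 = (1.06×10^-7)(0.811)/(4.155e-06) = 0.02069 Ω
Seg 3: A = π(d/2)² = π(1.1550e-03 m)² = 4.191e-06 m²
R_3 = (5.78×10^-8)(13.3)/(4.191e-06) = 0.1834 Ω
R_total = R_1 + R_2 + R_3 = 0.354 Ω

0.354 Ω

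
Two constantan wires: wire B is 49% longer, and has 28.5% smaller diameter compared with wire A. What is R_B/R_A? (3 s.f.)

2.91

R ∝ L/d², so R_B/R_A = (1 + 49/100) × (1 − 28.5/100)⁻²
= 1.49 × 1.956 = 2.91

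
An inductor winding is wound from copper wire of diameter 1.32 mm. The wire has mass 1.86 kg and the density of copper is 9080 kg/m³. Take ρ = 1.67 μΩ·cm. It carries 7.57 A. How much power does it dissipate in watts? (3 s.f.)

105 W

ρ = 1.67 μΩ·cm = 1.67×10^-8 Ω·m
A = π(d/2)² = π(6.6000e-04 m)² = 1.3685e-06 m²
L = m/(density·A) = 1.86/(9080×1.3685e-06) = 149.7 m
R = ρL/A = (1.67×10^-8)(149.7)/(1.3685e-06) = 1.827 Ω
P = I²R = (7.57)² × 1.827 = 105 W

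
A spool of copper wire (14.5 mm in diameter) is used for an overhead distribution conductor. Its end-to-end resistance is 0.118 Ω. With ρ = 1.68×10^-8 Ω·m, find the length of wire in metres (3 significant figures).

A = π(d/2)² = π(7.2500e-03 m)² = 1.651e-04 m²
L = RA/ρ = (0.118)(1.651e-04)/(1.68×10^-8) = 1160 m

1160 m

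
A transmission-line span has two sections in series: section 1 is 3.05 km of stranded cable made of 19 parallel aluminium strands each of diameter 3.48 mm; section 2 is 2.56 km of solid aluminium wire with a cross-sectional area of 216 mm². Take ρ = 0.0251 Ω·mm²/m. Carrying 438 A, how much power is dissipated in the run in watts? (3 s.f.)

1.38×10^5 W

ρ = 0.0251 Ω·mm²/m = 2.51×10^-8 Ω·m
Section 1: A_strand = π(1.7400e-03)² = 9.511e-06 m²; R₁ = ρL/(N·A_s) = (2.51×10^-8)(3050)/(19×9.511e-06) = 0.4236 Ω
Section 2: A = 216 mm² = 2.160e-04 m²
R₂ = (2.51×10^-8)(2560)/(2.160e-04) = 0.2975 Ω
R = R₁ + R₂ = 0.7211 Ω
P = I²R = (438)² × 0.7211 = 1.38×10^5 W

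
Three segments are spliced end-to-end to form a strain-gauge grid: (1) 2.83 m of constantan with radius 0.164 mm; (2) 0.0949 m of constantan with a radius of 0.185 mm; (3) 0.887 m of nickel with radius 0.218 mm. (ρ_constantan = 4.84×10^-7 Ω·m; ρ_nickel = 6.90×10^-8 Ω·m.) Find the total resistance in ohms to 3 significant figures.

Seg 1: A = πr² = π(1.6400e-04 m)² = 8.450e-08 m²
R_1 = (4.84×10^-7)(2.83)/(8.450e-08) = 16.21 Ω
Seg 2: A = πr² = π(1.8500e-04 m)² = 1.075e-07 m²
R_2 = (4.84×10^-7)(0.0949)/(1.075e-07) = 0.4272 Ω
Seg 3: A = πr² = π(2.1800e-04 m)² = 1.493e-07 m²
R_3 = (6.90×10^-8)(0.887)/(1.493e-07) = 0.4099 Ω
R_total = R_1 + R_2 + R_3 = 17.0 Ω

17.0 Ω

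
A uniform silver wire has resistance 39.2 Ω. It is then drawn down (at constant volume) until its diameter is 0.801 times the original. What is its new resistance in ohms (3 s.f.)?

95.2 Ω

Volume constant ⇒ L' = L/r² with r = 0.801. R' = ρL'/A' = ρ(L/r²)/(πr²d₀²/4) = R/r⁴.
R' = 2.429 × 39.2 = 95.2 Ω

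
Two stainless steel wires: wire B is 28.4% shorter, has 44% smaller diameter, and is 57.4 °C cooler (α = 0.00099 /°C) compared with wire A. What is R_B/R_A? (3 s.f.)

R ∝ ρL/d² with ρ ∝ (1+αΔT), so R_B/R_A = (1 − 28.4/100) × (1 − 44/100)⁻² × (1 − 0.00099×57.4)
= 0.716 × 3.189 × 0.9432 = 2.15

2.15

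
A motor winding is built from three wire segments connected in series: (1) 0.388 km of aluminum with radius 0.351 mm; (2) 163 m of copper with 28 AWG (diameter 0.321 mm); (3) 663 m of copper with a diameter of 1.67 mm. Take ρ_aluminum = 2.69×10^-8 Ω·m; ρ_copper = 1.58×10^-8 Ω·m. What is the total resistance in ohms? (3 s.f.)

63.6 Ω

Seg 1: A = πr² = π(3.5100e-04 m)² = 3.870e-07 m²
R_1 = (2.69×10^-8)(388)/(3.870e-07) = 26.97 Ω
Seg 2: A = π(0.321/2 mm)² = π(1.6050e-04 m)² = 8.093e-08 m²
R_2 = (1.58×10^-8)(163)/(8.093e-08) = 31.82 Ω
Seg 3: A = π(d/2)² = π(8.3500e-04 m)² = 2.190e-06 m²
R_3 = (1.58×10^-8)(663)/(2.190e-06) = 4.782 Ω
R_total = R_1 + R_2 + R_3 = 63.6 Ω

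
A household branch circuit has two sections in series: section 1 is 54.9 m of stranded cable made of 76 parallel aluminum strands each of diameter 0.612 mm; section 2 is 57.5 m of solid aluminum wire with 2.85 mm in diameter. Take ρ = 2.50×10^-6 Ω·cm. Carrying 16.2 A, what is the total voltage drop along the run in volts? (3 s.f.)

4.64 V

ρ = 2.50×10^-6 Ω·cm = 2.50×10^-8 Ω·m
Section 1: A_strand = π(3.0600e-04)² = 2.942e-07 m²; R₁ = ρL/(N·A_s) = (2.50×10^-8)(54.9)/(76×2.942e-07) = 0.06139 Ω
Section 2: A = π(d/2)² = π(1.4250e-03 m)² = 6.379e-06 m²
R₂ = (2.50×10^-8)(57.5)/(6.379e-06) = 0.2253 Ω
R = R₁ + R₂ = 0.2867 Ω
V = IR = 16.2 × 0.2867 = 4.64 V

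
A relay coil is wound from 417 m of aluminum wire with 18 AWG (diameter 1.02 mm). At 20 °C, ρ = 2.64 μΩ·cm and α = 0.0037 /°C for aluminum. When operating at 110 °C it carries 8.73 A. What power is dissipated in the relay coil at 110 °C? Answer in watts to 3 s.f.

1370 W

ρ = 2.64 μΩ·cm = 2.64×10^-8 Ω·m
A = π(1.02/2 mm)² = π(5.1000e-04 m)² = 8.171e-07 m²
R₍20₎ = ρL/A = (2.64×10^-8)(417)/(8.171e-07) = 13.47 Ω
R₍110₎ = R₍20₎(1 + αΔT) = 13.47 × (1 + 0.0037×90) = 17.96 Ω
P = I²R = (8.73)² × 17.96 = 1370 W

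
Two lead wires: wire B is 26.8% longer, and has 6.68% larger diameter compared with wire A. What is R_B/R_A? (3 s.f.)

1.11

R ∝ L/d², so R_B/R_A = (1 + 26.8/100) × (1 + 6.68/100)⁻²
= 1.268 × 0.8787 = 1.11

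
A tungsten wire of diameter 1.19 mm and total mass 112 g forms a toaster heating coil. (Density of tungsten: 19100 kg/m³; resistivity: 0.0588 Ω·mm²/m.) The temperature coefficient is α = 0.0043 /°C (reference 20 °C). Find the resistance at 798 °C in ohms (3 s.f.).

ρ = 0.0588 Ω·mm²/m = 5.88×10^-8 Ω·m
A = π(d/2)² = π(5.9500e-04 m)² = 1.1122e-06 m²
L = m/(density·A) = 0.112/(19100×1.1122e-06) = 5.272 m
R = ρL/A = (5.88×10^-8)(5.272)/(1.1122e-06) = 0.2787 Ω
R(798 °C) = 0.2787 × (1 + 0.0043×778) = 1.21 Ω

1.21 Ω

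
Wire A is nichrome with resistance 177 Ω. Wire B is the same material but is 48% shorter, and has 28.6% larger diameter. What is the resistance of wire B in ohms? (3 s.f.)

55.7 Ω

R ∝ L/d², so R_B/R_A = (1 − 48/100) × (1 + 28.6/100)⁻²
= 0.52 × 0.6047 = 0.3144
R_B = 0.3144 × 177 = 55.7 Ω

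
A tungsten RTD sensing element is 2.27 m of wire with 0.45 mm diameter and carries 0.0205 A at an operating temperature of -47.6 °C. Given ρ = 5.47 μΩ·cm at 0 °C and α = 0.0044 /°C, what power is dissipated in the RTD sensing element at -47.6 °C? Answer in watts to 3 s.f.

ρ = 5.47 μΩ·cm = 5.47×10^-8 Ω·m
A = π(d/2)² = π(2.2500e-04 m)² = 1.590e-07 m²
R₍0₎ = ρL/A = (5.47×10^-8)(2.27)/(1.590e-07) = 0.7807 Ω
R₍-47.6₎ = R₍0₎(1 + αΔT) = 0.7807 × (1 + 0.0044×-47.6) = 0.6172 Ω
P = I²R = (0.0205)² × 0.6172 = 2.59×10^-4 W

2.59×10^-4 W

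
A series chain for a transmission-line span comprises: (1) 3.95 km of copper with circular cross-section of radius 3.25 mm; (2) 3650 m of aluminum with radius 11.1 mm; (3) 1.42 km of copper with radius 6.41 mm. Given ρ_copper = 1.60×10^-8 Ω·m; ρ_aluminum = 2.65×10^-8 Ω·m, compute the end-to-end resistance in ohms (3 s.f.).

Seg 1: A = πr² = π(3.2500e-03 m)² = 3.318e-05 m²
R_1 = (1.60×10^-8)(3950)/(3.318e-05) = 1.905 Ω
Seg 2: A = πr² = π(1.1100e-02 m)² = 3.871e-04 m²
R_2 = (2.65×10^-8)(3650)/(3.871e-04) = 0.2499 Ω
Seg 3: A = πr² = π(6.4100e-03 m)² = 1.291e-04 m²
R_3 = (1.60×10^-8)(1420)/(1.291e-04) = 0.176 Ω
R_total = R_1 + R_2 + R_3 = 2.33 Ω

2.33 Ω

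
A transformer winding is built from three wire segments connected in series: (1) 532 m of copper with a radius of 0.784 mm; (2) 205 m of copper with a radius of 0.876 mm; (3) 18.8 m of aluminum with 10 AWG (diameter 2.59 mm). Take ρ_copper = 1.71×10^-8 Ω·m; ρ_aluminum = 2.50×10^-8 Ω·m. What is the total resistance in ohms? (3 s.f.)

6.25 Ω

Seg 1: A = πr² = π(7.8400e-04 m)² = 1.931e-06 m²
R_1 = (1.71×10^-8)(532)/(1.931e-06) = 4.711 Ω
Seg 2: A = πr² = π(8.7600e-04 m)² = 2.411e-06 m²
R_2 = (1.71×10^-8)(205)/(2.411e-06) = 1.454 Ω
Seg 3: A = π(2.59/2 mm)² = π(1.2950e-03 m)² = 5.269e-06 m²
R_3 = (2.50×10^-8)(18.8)/(5.269e-06) = 0.08921 Ω
R_total = R_1 + R_2 + R_3 = 6.25 Ω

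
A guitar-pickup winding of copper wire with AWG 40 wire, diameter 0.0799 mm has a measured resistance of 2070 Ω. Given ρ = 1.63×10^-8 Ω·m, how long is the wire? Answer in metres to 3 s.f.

637 m

A = π(0.0799/2 mm)² = π(3.9950e-05 m)² = 5.014e-09 m²
L = RA/ρ = (2070)(5.014e-09)/(1.63×10^-8) = 637 m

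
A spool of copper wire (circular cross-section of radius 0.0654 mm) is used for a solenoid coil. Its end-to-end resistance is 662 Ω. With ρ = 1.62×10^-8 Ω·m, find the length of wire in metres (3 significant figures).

549 m

A = πr² = π(6.5400e-05 m)² = 1.344e-08 m²
L = RA/ρ = (662)(1.344e-08)/(1.62×10^-8) = 549 m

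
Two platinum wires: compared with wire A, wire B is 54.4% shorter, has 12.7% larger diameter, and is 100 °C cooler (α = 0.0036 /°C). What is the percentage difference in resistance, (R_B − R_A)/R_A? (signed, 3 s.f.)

-77.0%

R ∝ ρL/d² with ρ ∝ (1+αΔT), so R_B/R_A = (1 − 54.4/100) × (1 + 12.7/100)⁻² × (1 − 0.0036×100)
= 0.456 × 0.7873 × 0.64 = 0.2298
(R_B − R_A)/R_A = 0.2298 − 1 = -77.0%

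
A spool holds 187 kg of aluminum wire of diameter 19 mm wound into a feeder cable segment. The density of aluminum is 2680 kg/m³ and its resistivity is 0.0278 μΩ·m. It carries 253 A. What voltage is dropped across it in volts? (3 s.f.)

6.10 V

ρ = 0.0278 μΩ·m = 2.78×10^-8 Ω·m
A = π(d/2)² = π(9.5000e-03 m)² = 2.8353e-04 m²
L = m/(density·A) = 187/(2680×2.8353e-04) = 246.1 m
R = ρL/A = (2.78×10^-8)(246.1)/(2.8353e-04) = 0.02413 Ω
V = IR = 253 × 0.02413 = 6.10 V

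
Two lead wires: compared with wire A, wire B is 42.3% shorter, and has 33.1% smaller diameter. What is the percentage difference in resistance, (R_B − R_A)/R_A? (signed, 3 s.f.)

28.9%

R ∝ L/d², so R_B/R_A = (1 − 42.3/100) × (1 − 33.1/100)⁻²
= 0.577 × 2.234 = 1.289
(R_B − R_A)/R_A = 1.289 − 1 = 28.9%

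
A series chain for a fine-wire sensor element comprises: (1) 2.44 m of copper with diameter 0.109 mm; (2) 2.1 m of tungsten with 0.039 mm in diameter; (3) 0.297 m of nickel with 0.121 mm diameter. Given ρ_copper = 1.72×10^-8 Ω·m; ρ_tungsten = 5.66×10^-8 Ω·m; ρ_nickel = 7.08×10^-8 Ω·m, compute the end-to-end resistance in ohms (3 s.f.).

Seg 1: A = π(d/2)² = π(5.4500e-05 m)² = 9.331e-09 m²
R_1 = (1.72×10^-8)(2.44)/(9.331e-09) = 4.498 Ω
Seg 2: A = π(d/2)² = π(1.9500e-05 m)² = 1.195e-09 m²
R_2 = (5.66×10^-8)(2.1)/(1.195e-09) = 99.5 Ω
Seg 3: A = π(d/2)² = π(6.0500e-05 m)² = 1.150e-08 m²
R_3 = (7.08×10^-8)(0.297)/(1.150e-08) = 1.829 Ω
R_total = R_1 + R_2 + R_3 = 106 Ω

106 Ω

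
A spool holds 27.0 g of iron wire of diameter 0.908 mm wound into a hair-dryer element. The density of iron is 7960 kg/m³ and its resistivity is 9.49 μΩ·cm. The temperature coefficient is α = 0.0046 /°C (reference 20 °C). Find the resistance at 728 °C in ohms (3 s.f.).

3.27 Ω

ρ = 9.49 μΩ·cm = 9.49×10^-8 Ω·m
A = π(d/2)² = π(4.5400e-04 m)² = 6.4753e-07 m²
L = m/(density·A) = 0.027/(7960×6.4753e-07) = 5.238 m
R = ρL/A = (9.49×10^-8)(5.238)/(6.4753e-07) = 0.7677 Ω
R(728 °C) = 0.7677 × (1 + 0.0046×708) = 3.27 Ω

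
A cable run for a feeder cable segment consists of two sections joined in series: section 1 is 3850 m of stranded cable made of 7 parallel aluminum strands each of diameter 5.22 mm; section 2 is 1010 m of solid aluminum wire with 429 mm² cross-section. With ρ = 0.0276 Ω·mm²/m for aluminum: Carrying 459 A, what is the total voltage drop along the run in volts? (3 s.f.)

355 V

ρ = 0.0276 Ω·mm²/m = 2.76×10^-8 Ω·m
Section 1: A_strand = π(2.6100e-03)² = 2.140e-05 m²; R₁ = ρL/(N·A_s) = (2.76×10^-8)(3850)/(7×2.140e-05) = 0.7093 Ω
Section 2: A = 429 mm² = 4.290e-04 m²
R₂ = (2.76×10^-8)(1010)/(4.290e-04) = 0.06498 Ω
R = R₁ + R₂ = 0.7743 Ω
V = IR = 459 × 0.7743 = 355 V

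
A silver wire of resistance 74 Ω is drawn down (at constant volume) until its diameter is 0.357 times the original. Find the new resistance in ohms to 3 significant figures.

Volume constant ⇒ L' = L/r² with r = 0.357. R' = ρL'/A' = ρ(L/r²)/(πr²d₀²/4) = R/r⁴.
R' = 61.56 × 74 = 4560 Ω

4560 Ω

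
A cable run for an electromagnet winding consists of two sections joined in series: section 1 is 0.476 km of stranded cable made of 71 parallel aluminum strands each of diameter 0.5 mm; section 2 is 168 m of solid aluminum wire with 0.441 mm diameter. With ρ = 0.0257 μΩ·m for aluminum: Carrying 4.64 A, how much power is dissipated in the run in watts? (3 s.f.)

ρ = 0.0257 μΩ·m = 2.57×10^-8 Ω·m
Section 1: A_strand = π(2.5000e-04)² = 1.963e-07 m²; R₁ = ρL/(N·A_s) = (2.57×10^-8)(476)/(71×1.963e-07) = 0.8775 Ω
Section 2: A = π(d/2)² = π(2.2050e-04 m)² = 1.527e-07 m²
R₂ = (2.57×10^-8)(168)/(1.527e-07) = 28.27 Ω
R = R₁ + R₂ = 29.14 Ω
P = I²R = (4.64)² × 29.14 = 627 W

627 W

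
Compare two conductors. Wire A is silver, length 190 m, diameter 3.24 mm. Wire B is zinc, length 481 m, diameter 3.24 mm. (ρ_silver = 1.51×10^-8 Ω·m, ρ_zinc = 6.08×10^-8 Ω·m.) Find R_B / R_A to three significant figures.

R ∝ ρL/d², so R_B/R_A = (ρ_B/ρ_A) × (L_B/L_A)
= (6.08×10^-8/1.51×10^-8) × (481/190) = 10.2

10.2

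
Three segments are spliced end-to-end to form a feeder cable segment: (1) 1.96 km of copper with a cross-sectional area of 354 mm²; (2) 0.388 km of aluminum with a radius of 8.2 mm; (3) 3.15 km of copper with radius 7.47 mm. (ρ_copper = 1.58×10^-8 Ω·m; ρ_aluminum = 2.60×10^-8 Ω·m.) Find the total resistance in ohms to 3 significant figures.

Seg 1: A = 354 mm² = 3.540e-04 m²
R_1 = (1.58×10^-8)(1960)/(3.540e-04) = 0.08748 Ω
Seg 2: A = πr² = π(8.2000e-03 m)² = 2.112e-04 m²
R_2 = (2.60×10^-8)(388)/(2.112e-04) = 0.04776 Ω
Seg 3: A = πr² = π(7.4700e-03 m)² = 1.753e-04 m²
R_3 = (1.58×10^-8)(3150)/(1.753e-04) = 0.2839 Ω
R_total = R_1 + R_2 + R_3 = 0.419 Ω

0.419 Ω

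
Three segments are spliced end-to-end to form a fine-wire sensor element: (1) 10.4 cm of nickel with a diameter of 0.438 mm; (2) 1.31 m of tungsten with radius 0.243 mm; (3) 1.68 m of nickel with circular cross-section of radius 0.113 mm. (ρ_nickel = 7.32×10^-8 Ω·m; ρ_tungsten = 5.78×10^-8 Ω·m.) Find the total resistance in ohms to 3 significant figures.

Seg 1: A = π(d/2)² = π(2.1900e-04 m)² = 1.507e-07 m²
R_1 = (7.32×10^-8)(0.104)/(1.507e-07) = 0.05052 Ω
Seg 2: A = πr² = π(2.4300e-04 m)² = 1.855e-07 m²
R_2 = (5.78×10^-8)(1.31)/(1.855e-07) = 0.4082 Ω
Seg 3: A = πr² = π(1.1300e-04 m)² = 4.011e-08 m²
R_3 = (7.32×10^-8)(1.68)/(4.011e-08) = 3.066 Ω
R_total = R_1 + R_2 + R_3 = 3.52 Ω

3.52 Ω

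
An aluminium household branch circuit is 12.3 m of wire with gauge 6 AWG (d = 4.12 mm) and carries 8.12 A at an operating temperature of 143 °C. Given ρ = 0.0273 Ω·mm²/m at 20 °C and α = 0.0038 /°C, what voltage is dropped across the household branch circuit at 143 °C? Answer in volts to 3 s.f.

0.300 V

ρ = 0.0273 Ω·mm²/m = 2.73×10^-8 Ω·m
A = π(4.12/2 mm)² = π(2.0600e-03 m)² = 1.333e-05 m²
R₍20₎ = ρL/A = (2.73×10^-8)(12.3)/(1.333e-05) = 0.02519 Ω
R₍143₎ = R₍20₎(1 + αΔT) = 0.02519 × (1 + 0.0038×123) = 0.03696 Ω
V = IR = 8.12 × 0.03696 = 0.300 V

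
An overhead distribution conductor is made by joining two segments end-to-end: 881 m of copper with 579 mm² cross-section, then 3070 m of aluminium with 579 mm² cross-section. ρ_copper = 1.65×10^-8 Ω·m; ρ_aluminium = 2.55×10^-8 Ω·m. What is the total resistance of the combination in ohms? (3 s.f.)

Segment 1: A = 579 mm² = 5.790e-04 m²
R₁ = ρL/A = (1.65×10^-8)(881)/(5.790e-04) = 0.02511 Ω
R₂ = (2.55×10^-8)(3070)/(5.790e-04) = 0.1352 Ω
R = R₁ + R₂ = 0.160 Ω

0.160 Ω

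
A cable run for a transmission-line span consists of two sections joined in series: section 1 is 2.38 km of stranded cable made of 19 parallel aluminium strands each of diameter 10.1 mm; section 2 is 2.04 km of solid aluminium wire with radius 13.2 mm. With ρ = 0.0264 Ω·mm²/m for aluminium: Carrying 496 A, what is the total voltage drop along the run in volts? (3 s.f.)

69.3 V

ρ = 0.0264 Ω·mm²/m = 2.64×10^-8 Ω·m
Section 1: A_strand = π(5.0500e-03)² = 8.012e-05 m²; R₁ = ρL/(N·A_s) = (2.64×10^-8)(2380)/(19×8.012e-05) = 0.04128 Ω
Section 2: A = πr² = π(1.3200e-02 m)² = 5.474e-04 m²
R₂ = (2.64×10^-8)(2040)/(5.474e-04) = 0.09839 Ω
R = R₁ + R₂ = 0.1397 Ω
V = IR = 496 × 0.1397 = 69.3 V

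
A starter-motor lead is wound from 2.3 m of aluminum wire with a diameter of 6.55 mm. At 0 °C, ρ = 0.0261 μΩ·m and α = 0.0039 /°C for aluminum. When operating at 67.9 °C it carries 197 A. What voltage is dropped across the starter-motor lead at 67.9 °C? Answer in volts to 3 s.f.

ρ = 0.0261 μΩ·m = 2.61×10^-8 Ω·m
A = π(d/2)² = π(3.2750e-03 m)² = 3.370e-05 m²
R₍0₎ = ρL/A = (2.61×10^-8)(2.3)/(3.370e-05) = 0.001782 Ω
R₍67.9₎ = R₍0₎(1 + αΔT) = 0.001782 × (1 + 0.0039×67.9) = 0.002253 Ω
V = IR = 197 × 0.002253 = 0.444 V

0.444 V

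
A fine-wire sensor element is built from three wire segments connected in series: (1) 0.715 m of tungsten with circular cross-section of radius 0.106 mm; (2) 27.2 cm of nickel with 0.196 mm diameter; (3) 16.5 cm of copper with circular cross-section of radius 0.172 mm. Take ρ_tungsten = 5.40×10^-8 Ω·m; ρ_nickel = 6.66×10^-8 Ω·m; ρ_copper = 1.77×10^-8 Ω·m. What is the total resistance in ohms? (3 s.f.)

Seg 1: A = πr² = π(1.0600e-04 m)² = 3.530e-08 m²
R_1 = (5.40×10^-8)(0.715)/(3.530e-08) = 1.094 Ω
Seg 2: A = π(d/2)² = π(9.8000e-05 m)² = 3.017e-08 m²
R_2 = (6.66×10^-8)(0.272)/(3.017e-08) = 0.6004 Ω
Seg 3: A = πr² = π(1.7200e-04 m)² = 9.294e-08 m²
R_3 = (1.77×10^-8)(0.165)/(9.294e-08) = 0.03142 Ω
R_total = R_1 + R_2 + R_3 = 1.73 Ω

1.73 Ω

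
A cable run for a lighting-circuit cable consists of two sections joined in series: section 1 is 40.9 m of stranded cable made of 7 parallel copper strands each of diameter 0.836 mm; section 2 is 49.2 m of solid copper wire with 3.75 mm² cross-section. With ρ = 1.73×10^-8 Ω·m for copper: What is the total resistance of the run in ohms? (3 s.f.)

Section 1: A_strand = π(4.1800e-04)² = 5.489e-07 m²; R₁ = ρL/(N·A_s) = (1.73×10^-8)(40.9)/(7×5.489e-07) = 0.1841 Ω
Section 2: A = 3.75 mm² = 3.750e-06 m²
R₂ = (1.73×10^-8)(49.2)/(3.750e-06) = 0.227 Ω
R = R₁ + R₂ = 0.411 Ω

0.411 Ω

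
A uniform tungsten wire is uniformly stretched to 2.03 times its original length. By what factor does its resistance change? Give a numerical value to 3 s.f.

Volume constant ⇒ A' = A/k with k = 2.03. R' = ρ(kL)/(A/k) = k²R.
Factor = 4.12

4.12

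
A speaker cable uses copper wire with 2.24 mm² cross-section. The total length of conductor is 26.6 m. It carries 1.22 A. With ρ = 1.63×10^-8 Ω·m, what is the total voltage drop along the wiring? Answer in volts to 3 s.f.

A = 2.24 mm² = 2.240e-06 m²
R = ρL/A = (1.63×10^-8)(26.6)/(2.240e-06) = 0.1936 Ω
V = IR = 1.22 × 0.1936 = 0.236 V

0.236 V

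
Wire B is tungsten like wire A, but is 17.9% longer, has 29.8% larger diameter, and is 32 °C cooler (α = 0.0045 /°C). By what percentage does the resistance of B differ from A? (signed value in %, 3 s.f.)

R ∝ ρL/d² with ρ ∝ (1+αΔT), so R_B/R_A = (1 + 17.9/100) × (1 + 29.8/100)⁻² × (1 − 0.0045×32)
= 1.179 × 0.5935 × 0.856 = 0.599
(R_B − R_A)/R_A = 0.599 − 1 = -40.1%

-40.1%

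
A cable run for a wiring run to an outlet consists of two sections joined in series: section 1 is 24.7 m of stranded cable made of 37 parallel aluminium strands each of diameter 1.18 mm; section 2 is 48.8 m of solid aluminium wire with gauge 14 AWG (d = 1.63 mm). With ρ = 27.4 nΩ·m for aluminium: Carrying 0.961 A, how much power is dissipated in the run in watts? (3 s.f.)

0.607 W

ρ = 27.4 nΩ·m = 2.74×10^-8 Ω·m
Section 1: A_strand = π(5.9000e-04)² = 1.094e-06 m²; R₁ = ρL/(N·A_s) = (2.74×10^-8)(24.7)/(37×1.094e-06) = 0.01673 Ω
Section 2: A = π(1.63/2 mm)² = π(8.1500e-04 m)² = 2.087e-06 m²
R₂ = (2.74×10^-8)(48.8)/(2.087e-06) = 0.6408 Ω
R = R₁ + R₂ = 0.6575 Ω
P = I²R = (0.961)² × 0.6575 = 0.607 W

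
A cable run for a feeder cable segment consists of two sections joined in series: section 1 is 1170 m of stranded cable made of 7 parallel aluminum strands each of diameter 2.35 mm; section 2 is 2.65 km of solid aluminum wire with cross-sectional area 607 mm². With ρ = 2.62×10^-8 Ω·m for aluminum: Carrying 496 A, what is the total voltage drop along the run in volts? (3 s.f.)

Section 1: A_strand = π(1.1750e-03)² = 4.337e-06 m²; R₁ = ρL/(N·A_s) = (2.62×10^-8)(1170)/(7×4.337e-06) = 1.01 Ω
Section 2: A = 607 mm² = 6.070e-04 m²
R₂ = (2.62×10^-8)(2650)/(6.070e-04) = 0.1144 Ω
R = R₁ + R₂ = 1.124 Ω
V = IR = 496 × 1.124 = 558 V

558 V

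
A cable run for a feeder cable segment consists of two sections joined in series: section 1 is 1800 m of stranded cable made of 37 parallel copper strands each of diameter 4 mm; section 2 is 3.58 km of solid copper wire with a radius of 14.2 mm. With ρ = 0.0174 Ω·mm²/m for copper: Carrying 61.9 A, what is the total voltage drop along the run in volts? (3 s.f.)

10.3 V

ρ = 0.0174 Ω·mm²/m = 1.74×10^-8 Ω·m
Section 1: A_strand = π(2.0000e-03)² = 1.257e-05 m²; R₁ = ρL/(N·A_s) = (1.74×10^-8)(1800)/(37×1.257e-05) = 0.06736 Ω
Section 2: A = πr² = π(1.4200e-02 m)² = 6.335e-04 m²
R₂ = (1.74×10^-8)(3580)/(6.335e-04) = 0.09833 Ω
R = R₁ + R₂ = 0.1657 Ω
V = IR = 61.9 × 0.1657 = 10.3 V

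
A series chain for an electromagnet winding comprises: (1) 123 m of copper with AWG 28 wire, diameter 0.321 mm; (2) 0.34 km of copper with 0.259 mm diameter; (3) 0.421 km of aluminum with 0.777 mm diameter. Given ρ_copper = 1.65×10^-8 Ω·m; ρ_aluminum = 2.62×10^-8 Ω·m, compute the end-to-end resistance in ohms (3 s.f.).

Seg 1: A = π(0.321/2 mm)² = π(1.6050e-04 m)² = 8.093e-08 m²
R_1 = (1.65×10^-8)(123)/(8.093e-08) = 25.08 Ω
Seg 2: A = π(d/2)² = π(1.2950e-04 m)² = 5.269e-08 m²
R_2 = (1.65×10^-8)(340)/(5.269e-08) = 106.5 Ω
Seg 3: A = π(d/2)² = π(3.8850e-04 m)² = 4.742e-07 m²
R_3 = (2.62×10^-8)(421)/(4.742e-07) = 23.26 Ω
R_total = R_1 + R_2 + R_3 = 155 Ω

155 Ω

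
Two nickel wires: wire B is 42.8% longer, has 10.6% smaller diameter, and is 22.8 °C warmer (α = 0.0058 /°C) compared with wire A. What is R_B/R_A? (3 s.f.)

2.02

R ∝ ρL/d² with ρ ∝ (1+αΔT), so R_B/R_A = (1 + 42.8/100) × (1 − 10.6/100)⁻² × (1 + 0.0058×22.8)
= 1.428 × 1.251 × 1.132 = 2.02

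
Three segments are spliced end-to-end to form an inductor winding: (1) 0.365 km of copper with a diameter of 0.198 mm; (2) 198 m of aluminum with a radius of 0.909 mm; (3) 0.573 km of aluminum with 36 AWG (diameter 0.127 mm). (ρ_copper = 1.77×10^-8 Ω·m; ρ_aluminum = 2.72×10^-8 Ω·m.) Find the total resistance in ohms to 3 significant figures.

Seg 1: A = π(d/2)² = π(9.9000e-05 m)² = 3.079e-08 m²
R_1 = (1.77×10^-8)(365)/(3.079e-08) = 209.8 Ω
Seg 2: A = πr² = π(9.0900e-04 m)² = 2.596e-06 m²
R_2 = (2.72×10^-8)(198)/(2.596e-06) = 2.075 Ω
Seg 3: A = π(0.127/2 mm)² = π(6.3500e-05 m)² = 1.267e-08 m²
R_3 = (2.72×10^-8)(573)/(1.267e-08) = 1230 Ω
R_total = R_1 + R_2 + R_3 = 1440 Ω

1440 Ω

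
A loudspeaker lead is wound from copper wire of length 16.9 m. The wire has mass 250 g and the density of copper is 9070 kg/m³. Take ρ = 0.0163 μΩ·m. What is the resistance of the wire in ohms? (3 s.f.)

ρ = 0.0163 μΩ·m = 1.63×10^-8 Ω·m
A = m/(density·L) = 0.25/(9070×16.9) = 1.6310e-06 m²
R = ρL/A = (1.63×10^-8)(16.9)/(1.6310e-06) = 0.169 Ω

0.169 Ω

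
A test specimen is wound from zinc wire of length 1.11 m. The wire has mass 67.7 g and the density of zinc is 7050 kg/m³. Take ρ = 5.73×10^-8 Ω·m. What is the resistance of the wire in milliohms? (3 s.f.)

7.35 mΩ

A = m/(density·L) = 0.0677/(7050×1.11) = 8.6512e-06 m²
R = ρL/A = (5.73×10^-8)(1.11)/(8.6512e-06) = 7.35 mΩ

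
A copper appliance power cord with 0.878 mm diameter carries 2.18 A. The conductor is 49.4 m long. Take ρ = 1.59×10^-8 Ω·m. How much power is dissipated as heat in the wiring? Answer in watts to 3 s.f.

A = π(d/2)² = π(4.3900e-04 m)² = 6.055e-07 m²
R = ρL/A = (1.59×10^-8)(49.4)/(6.055e-07) = 1.297 Ω
P = I²R = (2.18)² × 1.297 = 6.17 W

6.17 W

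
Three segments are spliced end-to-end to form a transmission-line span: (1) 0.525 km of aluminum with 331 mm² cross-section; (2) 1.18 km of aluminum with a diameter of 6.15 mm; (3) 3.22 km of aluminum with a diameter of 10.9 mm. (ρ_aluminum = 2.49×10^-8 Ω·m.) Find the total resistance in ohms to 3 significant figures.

1.89 Ω

Seg 1: A = 331 mm² = 3.310e-04 m²
R_1 = (2.49×10^-8)(525)/(3.310e-04) = 0.03949 Ω
Seg 2: A = π(d/2)² = π(3.0750e-03 m)² = 2.971e-05 m²
R_2 = (2.49×10^-8)(1180)/(2.971e-05) = 0.9891 Ω
Seg 3: A = π(d/2)² = π(5.4500e-03 m)² = 9.331e-05 m²
R_3 = (2.49×10^-8)(3220)/(9.331e-05) = 0.8592 Ω
R_total = R_1 + R_2 + R_3 = 1.89 Ω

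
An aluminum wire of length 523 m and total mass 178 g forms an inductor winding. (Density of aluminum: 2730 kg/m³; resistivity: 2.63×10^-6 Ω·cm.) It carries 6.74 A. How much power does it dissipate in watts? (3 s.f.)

ρ = 2.63×10^-6 Ω·cm = 2.63×10^-8 Ω·m
A = m/(density·L) = 0.178/(2730×523) = 1.2467e-07 m²
R = ρL/A = (2.63×10^-8)(523)/(1.2467e-07) = 110.3 Ω
P = I²R = (6.74)² × 110.3 = 5010 W

5010 W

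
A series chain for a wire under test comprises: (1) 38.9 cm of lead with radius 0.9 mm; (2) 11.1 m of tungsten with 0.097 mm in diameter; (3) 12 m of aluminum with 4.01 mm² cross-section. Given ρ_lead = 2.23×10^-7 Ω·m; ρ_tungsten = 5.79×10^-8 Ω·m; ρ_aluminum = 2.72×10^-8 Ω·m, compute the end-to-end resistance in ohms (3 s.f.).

Seg 1: A = πr² = π(9.0000e-04 m)² = 2.545e-06 m²
R_1 = (2.23×10^-7)(0.389)/(2.545e-06) = 0.03409 Ω
Seg 2: A = π(d/2)² = π(4.8500e-05 m)² = 7.390e-09 m²
R_2 = (5.79×10^-8)(11.1)/(7.390e-09) = 86.97 Ω
Seg 3: A = 4.01 mm² = 4.010e-06 m²
R_3 = (2.72×10^-8)(12)/(4.010e-06) = 0.0814 Ω
R_total = R_1 + R_2 + R_3 = 87.1 Ω

87.1 Ω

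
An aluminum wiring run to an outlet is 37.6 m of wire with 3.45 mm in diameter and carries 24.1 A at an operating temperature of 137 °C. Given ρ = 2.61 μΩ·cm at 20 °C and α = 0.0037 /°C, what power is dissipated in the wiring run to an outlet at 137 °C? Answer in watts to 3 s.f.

87.4 W

ρ = 2.61 μΩ·cm = 2.61×10^-8 Ω·m
A = π(d/2)² = π(1.7250e-03 m)² = 9.348e-06 m²
R₍20₎ = ρL/A = (2.61×10^-8)(37.6)/(9.348e-06) = 0.105 Ω
R₍137₎ = R₍20₎(1 + αΔT) = 0.105 × (1 + 0.0037×117) = 0.1504 Ω
P = I²R = (24.1)² × 0.1504 = 87.4 W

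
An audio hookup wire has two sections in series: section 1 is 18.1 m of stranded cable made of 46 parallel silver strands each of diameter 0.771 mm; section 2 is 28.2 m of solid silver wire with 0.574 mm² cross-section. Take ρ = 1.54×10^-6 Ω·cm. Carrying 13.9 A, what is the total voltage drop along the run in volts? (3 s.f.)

ρ = 1.54×10^-6 Ω·cm = 1.54×10^-8 Ω·m
Section 1: A_strand = π(3.8550e-04)² = 4.669e-07 m²; R₁ = ρL/(N·A_s) = (1.54×10^-8)(18.1)/(46×4.669e-07) = 0.01298 Ω
Section 2: A = 0.574 mm² = 5.740e-07 m²
R₂ = (1.54×10^-8)(28.2)/(5.740e-07) = 0.7566 Ω
R = R₁ + R₂ = 0.7696 Ω
V = IR = 13.9 × 0.7696 = 10.7 V

10.7 V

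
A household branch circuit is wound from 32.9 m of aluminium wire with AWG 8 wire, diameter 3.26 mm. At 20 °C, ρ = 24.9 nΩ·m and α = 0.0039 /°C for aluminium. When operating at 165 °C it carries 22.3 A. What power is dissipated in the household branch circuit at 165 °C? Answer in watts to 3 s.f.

76.4 W

ρ = 24.9 nΩ·m = 2.49×10^-8 Ω·m
A = π(3.26/2 mm)² = π(1.6300e-03 m)² = 8.347e-06 m²
R₍20₎ = ρL/A = (2.49×10^-8)(32.9)/(8.347e-06) = 0.09815 Ω
R₍165₎ = R₍20₎(1 + αΔT) = 0.09815 × (1 + 0.0039×145) = 0.1536 Ω
P = I²R = (22.3)² × 0.1536 = 76.4 W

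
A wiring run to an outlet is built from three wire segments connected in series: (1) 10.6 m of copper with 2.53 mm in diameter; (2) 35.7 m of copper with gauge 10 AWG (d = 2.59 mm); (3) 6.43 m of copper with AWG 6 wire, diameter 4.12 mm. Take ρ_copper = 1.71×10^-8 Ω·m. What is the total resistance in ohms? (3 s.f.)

Seg 1: A = π(d/2)² = π(1.2650e-03 m)² = 5.027e-06 m²
R_1 = (1.71×10^-8)(10.6)/(5.027e-06) = 0.03606 Ω
Seg 2: A = π(2.59/2 mm)² = π(1.2950e-03 m)² = 5.269e-06 m²
R_2 = (1.71×10^-8)(35.7)/(5.269e-06) = 0.1159 Ω
Seg 3: A = π(4.12/2 mm)² = π(2.0600e-03 m)² = 1.333e-05 m²
R_3 = (1.71×10^-8)(6.43)/(1.333e-05) = 0.008248 Ω
R_total = R_1 + R_2 + R_3 = 0.160 Ω

0.160 Ω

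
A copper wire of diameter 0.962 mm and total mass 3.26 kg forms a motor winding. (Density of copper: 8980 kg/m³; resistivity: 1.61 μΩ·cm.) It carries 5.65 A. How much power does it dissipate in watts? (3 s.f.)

353 W

ρ = 1.61 μΩ·cm = 1.61×10^-8 Ω·m
A = π(d/2)² = π(4.8100e-04 m)² = 7.2684e-07 m²
L = m/(density·A) = 3.26/(8980×7.2684e-07) = 499.5 m
R = ρL/A = (1.61×10^-8)(499.5)/(7.2684e-07) = 11.06 Ω
P = I²R = (5.65)² × 11.06 = 353 W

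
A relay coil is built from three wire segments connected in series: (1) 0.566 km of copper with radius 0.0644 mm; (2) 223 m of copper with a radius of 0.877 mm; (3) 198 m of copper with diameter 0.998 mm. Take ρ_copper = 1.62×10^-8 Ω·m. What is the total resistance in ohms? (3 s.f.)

Seg 1: A = πr² = π(6.4400e-05 m)² = 1.303e-08 m²
R_1 = (1.62×10^-8)(566)/(1.303e-08) = 703.7 Ω
Seg 2: A = πr² = π(8.7700e-04 m)² = 2.416e-06 m²
R_2 = (1.62×10^-8)(223)/(2.416e-06) = 1.495 Ω
Seg 3: A = π(d/2)² = π(4.9900e-04 m)² = 7.823e-07 m²
R_3 = (1.62×10^-8)(198)/(7.823e-07) = 4.1 Ω
R_total = R_1 + R_2 + R_3 = 709 Ω

709 Ω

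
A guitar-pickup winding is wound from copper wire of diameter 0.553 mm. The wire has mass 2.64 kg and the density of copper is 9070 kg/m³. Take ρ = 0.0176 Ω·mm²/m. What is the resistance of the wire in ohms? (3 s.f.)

ρ = 0.0176 Ω·mm²/m = 1.76×10^-8 Ω·m
A = π(d/2)² = π(2.7650e-04 m)² = 2.4018e-07 m²
L = m/(density·A) = 2.64/(9070×2.4018e-07) = 1212 m
R = ρL/A = (1.76×10^-8)(1212)/(2.4018e-07) = 88.8 Ω

88.8 Ω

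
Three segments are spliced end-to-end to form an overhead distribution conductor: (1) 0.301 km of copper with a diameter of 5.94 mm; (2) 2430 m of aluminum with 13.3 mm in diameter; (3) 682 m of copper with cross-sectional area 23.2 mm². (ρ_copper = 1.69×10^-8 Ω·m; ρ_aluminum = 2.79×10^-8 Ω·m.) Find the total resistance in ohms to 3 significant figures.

1.17 Ω

Seg 1: A = π(d/2)² = π(2.9700e-03 m)² = 2.771e-05 m²
R_1 = (1.69×10^-8)(301)/(2.771e-05) = 0.1836 Ω
Seg 2: A = π(d/2)² = π(6.6500e-03 m)² = 1.389e-04 m²
R_2 = (2.79×10^-8)(2430)/(1.389e-04) = 0.488 Ω
Seg 3: A = 23.2 mm² = 2.320e-05 m²
R_3 = (1.69×10^-8)(682)/(2.320e-05) = 0.4968 Ω
R_total = R_1 + R_2 + R_3 = 1.17 Ω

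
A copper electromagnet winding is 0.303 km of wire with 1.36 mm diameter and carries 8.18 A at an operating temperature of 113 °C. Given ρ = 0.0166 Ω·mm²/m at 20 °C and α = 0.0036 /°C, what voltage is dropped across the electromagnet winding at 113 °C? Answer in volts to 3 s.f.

37.8 V

ρ = 0.0166 Ω·mm²/m = 1.66×10^-8 Ω·m
A = π(d/2)² = π(6.8000e-04 m)² = 1.453e-06 m²
R₍20₎ = ρL/A = (1.66×10^-8)(303)/(1.453e-06) = 3.462 Ω
R₍113₎ = R₍20₎(1 + αΔT) = 3.462 × (1 + 0.0036×93) = 4.622 Ω
V = IR = 8.18 × 4.622 = 37.8 V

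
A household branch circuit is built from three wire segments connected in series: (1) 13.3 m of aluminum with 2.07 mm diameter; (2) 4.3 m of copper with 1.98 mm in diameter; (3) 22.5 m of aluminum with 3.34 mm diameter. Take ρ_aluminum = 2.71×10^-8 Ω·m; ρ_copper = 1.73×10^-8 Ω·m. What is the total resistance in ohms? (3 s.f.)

Seg 1: A = π(d/2)² = π(1.0350e-03 m)² = 3.365e-06 m²
R_1 = (2.71×10^-8)(13.3)/(3.365e-06) = 0.1071 Ω
Seg 2: A = π(d/2)² = π(9.9000e-04 m)² = 3.079e-06 m²
R_2 = (1.73×10^-8)(4.3)/(3.079e-06) = 0.02416 Ω
Seg 3: A = π(d/2)² = π(1.6700e-03 m)² = 8.762e-06 m²
R_3 = (2.71×10^-8)(22.5)/(8.762e-06) = 0.06959 Ω
R_total = R_1 + R_2 + R_3 = 0.201 Ω

0.201 Ω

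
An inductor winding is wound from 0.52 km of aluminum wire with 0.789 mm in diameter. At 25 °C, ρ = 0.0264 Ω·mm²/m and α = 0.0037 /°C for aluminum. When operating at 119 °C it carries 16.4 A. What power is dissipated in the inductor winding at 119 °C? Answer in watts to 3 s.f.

ρ = 0.0264 Ω·mm²/m = 2.64×10^-8 Ω·m
A = π(d/2)² = π(3.9450e-04 m)² = 4.889e-07 m²
R₍25₎ = ρL/A = (2.64×10^-8)(520)/(4.889e-07) = 28.08 Ω
R₍119₎ = R₍25₎(1 + αΔT) = 28.08 × (1 + 0.0037×94) = 37.84 Ω
P = I²R = (16.4)² × 37.84 = 10200 W

10200 W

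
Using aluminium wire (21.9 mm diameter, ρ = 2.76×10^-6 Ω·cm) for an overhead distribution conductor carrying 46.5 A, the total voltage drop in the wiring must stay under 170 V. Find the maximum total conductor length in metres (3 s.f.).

ρ = 2.76×10^-6 Ω·cm = 2.76×10^-8 Ω·m
A = π(d/2)² = π(1.0950e-02 m)² = 3.767e-04 m²
L_max = V_max·A/(1·ρI) = (170)(3.767e-04)/(2.76×10^-8×46.5) = 49900 m

49900 m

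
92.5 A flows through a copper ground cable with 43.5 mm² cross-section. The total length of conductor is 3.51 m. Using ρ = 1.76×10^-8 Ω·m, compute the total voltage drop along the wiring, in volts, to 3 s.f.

A = 43.5 mm² = 4.350e-05 m²
R = ρL/A = (1.76×10^-8)(3.51)/(4.350e-05) = 0.00142 Ω
V = IR = 92.5 × 0.00142 = 0.131 V

0.131 V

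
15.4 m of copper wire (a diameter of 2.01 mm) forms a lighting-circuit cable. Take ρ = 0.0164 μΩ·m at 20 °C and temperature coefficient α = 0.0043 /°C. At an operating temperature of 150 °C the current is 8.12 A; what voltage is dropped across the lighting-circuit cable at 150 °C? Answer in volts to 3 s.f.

1.01 V

ρ = 0.0164 μΩ·m = 1.64×10^-8 Ω·m
A = π(d/2)² = π(1.0050e-03 m)² = 3.173e-06 m²
R₍20₎ = ρL/A = (1.64×10^-8)(15.4)/(3.173e-06) = 0.07959 Ω
R₍150₎ = R₍20₎(1 + αΔT) = 0.07959 × (1 + 0.0043×130) = 0.1241 Ω
V = IR = 8.12 × 0.1241 = 1.01 V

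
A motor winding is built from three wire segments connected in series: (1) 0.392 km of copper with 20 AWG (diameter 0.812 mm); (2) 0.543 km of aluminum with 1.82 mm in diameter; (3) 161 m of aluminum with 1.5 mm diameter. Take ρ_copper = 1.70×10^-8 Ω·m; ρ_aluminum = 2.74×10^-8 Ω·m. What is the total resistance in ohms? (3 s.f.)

21.1 Ω

Seg 1: A = π(0.812/2 mm)² = π(4.0600e-04 m)² = 5.178e-07 m²
R_1 = (1.70×10^-8)(392)/(5.178e-07) = 12.87 Ω
Seg 2: A = π(d/2)² = π(9.1000e-04 m)² = 2.602e-06 m²
R_2 = (2.74×10^-8)(543)/(2.602e-06) = 5.719 Ω
Seg 3: A = π(d/2)² = π(7.5000e-04 m)² = 1.767e-06 m²
R_3 = (2.74×10^-8)(161)/(1.767e-06) = 2.496 Ω
R_total = R_1 + R_2 + R_3 = 21.1 Ω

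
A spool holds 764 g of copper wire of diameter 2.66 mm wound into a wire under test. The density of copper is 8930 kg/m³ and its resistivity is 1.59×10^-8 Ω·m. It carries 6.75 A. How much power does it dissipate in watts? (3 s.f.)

2.01 W

A = π(d/2)² = π(1.3300e-03 m)² = 5.5572e-06 m²
L = m/(density·A) = 0.764/(8930×5.5572e-06) = 15.4 m
R = ρL/A = (1.59×10^-8)(15.4)/(5.5572e-06) = 0.04405 Ω
P = I²R = (6.75)² × 0.04405 = 2.01 W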